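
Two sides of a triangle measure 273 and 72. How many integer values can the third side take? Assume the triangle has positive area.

The triangle inequality gives |273 − 72| < c < 273 + 72, i.e. 201 < c < 345.
So c can be any integer from 202 to 344: 143 values.

143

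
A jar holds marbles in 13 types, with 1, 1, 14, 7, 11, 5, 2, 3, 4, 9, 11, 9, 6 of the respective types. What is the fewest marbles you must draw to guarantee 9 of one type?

70

In the worst case you take as many as possible of each type without reaching 9: 1 + 1 + 8 + 7 + 8 + 5 + 2 + 3 + 4 + 8 + 8 + 8 + 6 = 69.
The next one must give 9 of some type, so 69 + 1 = 70.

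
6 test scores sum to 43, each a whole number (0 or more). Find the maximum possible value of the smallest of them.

The average is 43/6 < 8, so some value is ≤ 7.
Equality holds with 5 values of 7 and 1 value of 8.

7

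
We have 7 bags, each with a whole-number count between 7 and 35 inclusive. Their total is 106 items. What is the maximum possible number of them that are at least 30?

2

Suppose k of them are at least 30. Those contribute at least 30 each and the other 7 − k at least 7 each.
So the total is at least 30k + 7(7 − k) = 49 + 23k. This must be ≤ 106, giving k ≤ 2.
k = 2 is achieved by 2 values at 30 and 5 at 7, total 95; add 11 to one value (staying below 30) to reach 106.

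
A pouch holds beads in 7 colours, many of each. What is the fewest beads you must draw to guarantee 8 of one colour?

50

You could draw 7 of every colour without reaching 8 of any — 49 in all.
One more forces 8 of some colour, so 49 + 1 = 50.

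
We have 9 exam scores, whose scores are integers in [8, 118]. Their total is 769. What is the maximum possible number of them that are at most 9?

2

Each value at 9 or below falls at least 118 − 9 = 109 short of the ceiling 118.
The ceiling total is 9 × 118 = 1062, and we need 769, so at most ⌊(1062 − 769)/109⌋ = 2 can be that low.
k = 2 is achieved by 2 values at 9 and 7 at 118, total 844; lower one of the 118's by 75 (still > 9) to reach 769.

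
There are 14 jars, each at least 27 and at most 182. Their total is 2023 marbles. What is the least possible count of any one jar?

27

To make one jar as small as possible, make the other 13 as large as possible.
The other 13 can take up 13 × 182 = 2366 ≥ 2023 − 27, so one jar can sit at its floor of 27.
Achievable: one at 27 and the other 13 totalling 1996, which fits since 13 × 27 ≤ 1996 ≤ 13 × 182.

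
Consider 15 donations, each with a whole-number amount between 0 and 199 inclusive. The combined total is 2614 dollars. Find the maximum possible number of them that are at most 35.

2

Suppose k of them are at most 35. Those contribute at most 35 each and the rest at most 199 each.
So the total is at most 35k + 199(15 − k) = 2985 − 164k. This must still be ≥ 2614, so k ≤ 2.
k = 2 is achieved by 2 values at 35 and 13 at 199, total 2657; lower one of the 199's by 43 (still > 35) to reach 2614.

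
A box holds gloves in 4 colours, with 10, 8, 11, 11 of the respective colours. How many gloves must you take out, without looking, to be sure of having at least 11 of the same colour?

39

In the worst case you take as many as possible of each colour without reaching 11: 10 + 8 + 10 + 10 = 38.
The next one must give 11 of some colour, so 38 + 1 = 39.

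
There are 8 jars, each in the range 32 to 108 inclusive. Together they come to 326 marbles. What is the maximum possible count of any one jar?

102

Maximizing one value means minimizing the remaining 7.
The other 7 contribute at least 7 × 32 = 224, leaving at most 326 − 224 = 102.
Since 102 ≤ 108, this is achievable: one at 102 and 7 at 32.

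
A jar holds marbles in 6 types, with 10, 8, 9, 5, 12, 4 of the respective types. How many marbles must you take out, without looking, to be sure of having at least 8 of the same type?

38

In the worst case you take as many as possible of each type without reaching 8: 7 + 7 + 7 + 5 + 7 + 4 = 37.
The next one must give 8 of some type, so 37 + 1 = 38.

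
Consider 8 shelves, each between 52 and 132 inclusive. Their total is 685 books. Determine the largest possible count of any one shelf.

To make one shelf as large as possible, make the other 7 as small as possible.
The other 7 contribute at least 7 × 52 = 364, leaving at most 685 − 364 = 321.
But each shelf is capped at 132, so the maximum is 132.
Achievable: one at 132 and the other 7 totalling 553, which fits since 7 × 52 ≤ 553 ≤ 7 × 132.

132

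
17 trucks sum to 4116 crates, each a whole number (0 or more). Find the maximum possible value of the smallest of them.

242

If every one of the 17 were at least 243, the total would be at least 17 × 243 = 4131 > 4116.
Achievable: 15 of them at 242 and 2 at 243 total 4116.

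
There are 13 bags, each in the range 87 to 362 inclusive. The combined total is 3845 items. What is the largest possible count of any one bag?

Maximizing one value means minimizing the remaining 12.
The other 12 contribute at least 12 × 87 = 1044, leaving at most 3845 − 1044 = 2801.
But each bag is capped at 362, so the maximum is 362.
Achievable: one at 362 and the other 12 totalling 3483, which fits since 12 × 87 ≤ 3483 ≤ 12 × 362.

362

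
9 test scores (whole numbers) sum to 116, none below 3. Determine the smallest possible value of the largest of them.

13

If every one of the 9 were at most 12, the total would be at most 9 × 12 = 108 < 116.
Equality holds with 8 values of 13 and 1 value of 12.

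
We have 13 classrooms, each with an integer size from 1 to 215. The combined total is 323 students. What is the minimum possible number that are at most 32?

Each value above 32 is at least 33, contributing at least 33 − 1 = 32 above the floor 1.
The sum exceeds the floor total 13 by 310, so at most ⌊310/32⌋ = 9 exceed 32, and at least 4 are ≤ 32.
Exactly 4 works: 4 values at 1 and 9 at 33 total 301; raise one of the low values by 22 (still ≤ 32) to hit 323.

4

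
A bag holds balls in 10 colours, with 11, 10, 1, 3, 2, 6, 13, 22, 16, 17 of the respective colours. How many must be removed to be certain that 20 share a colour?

In the worst case you take as many as possible of each colour without reaching 20: 11 + 10 + 1 + 3 + 2 + 6 + 13 + 19 + 16 + 17 = 98.
The next one must give 20 of some colour, so 98 + 1 = 99.

99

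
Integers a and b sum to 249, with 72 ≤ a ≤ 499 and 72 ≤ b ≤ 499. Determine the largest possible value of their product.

ab = a(249 − a) is maximized when a is as near 249/2 as the bounds allow.
Taking a = 124 and b = 125 (both in [72, 499]) gives ab = 15500.

15500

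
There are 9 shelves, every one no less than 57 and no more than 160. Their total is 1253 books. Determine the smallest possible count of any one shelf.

57

To make one shelf as small as possible, make the other 8 as large as possible.
The other 8 can take up 8 × 160 = 1280 ≥ 1253 − 57, so one shelf can sit at its floor of 57.
Achievable: one at 57 and the other 8 totalling 1196, which fits since 8 × 57 ≤ 1196 ≤ 8 × 160.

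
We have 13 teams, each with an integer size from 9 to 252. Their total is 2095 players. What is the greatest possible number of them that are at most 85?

Each value at 85 or below falls at least 252 − 85 = 167 short of the ceiling 252.
The ceiling total is 13 × 252 = 3276, and we need 2095, so at most ⌊(3276 − 2095)/167⌋ = 7 can be that low.
k = 7 is achieved by 7 values at 85 and 6 at 252, total 2107; lower one of the 252's by 12 (still > 85) to reach 2095.

7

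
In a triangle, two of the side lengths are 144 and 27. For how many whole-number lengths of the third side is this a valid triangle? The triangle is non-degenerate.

53

The triangle inequality gives |144 − 27| < c < 144 + 27, i.e. 117 < c < 171.
So c can be any integer from 118 to 170: 53 values.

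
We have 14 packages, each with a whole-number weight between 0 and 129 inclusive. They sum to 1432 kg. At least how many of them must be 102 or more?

If only k of them are at least 102, the other 14 − k are at most 101, so the total is at most k·129 + (14 − k)·101.
This must reach 1432, so k·129 + (14 − k)·101 ≥ 1432, giving k ≥ 1.
Exactly 1 works: 1 value at 129 and 13 at 101 total 1442; lower one of the high values by 10 (still ≥ 102) to hit 1432.

1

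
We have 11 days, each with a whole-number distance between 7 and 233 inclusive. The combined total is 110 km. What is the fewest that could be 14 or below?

7

Let j be the number exceeding 14. Then the total is ≥ 15·j + 7·(11 − j) = 77 + 8j.
So 8j ≤ 33 and j ≤ 4; hence at least 11 − 4 = 7 are ≤ 14.
Exactly 7 works: 7 values at 7 and 4 at 15 total 109; raise one of the low values by 1 (still ≤ 14) to hit 110.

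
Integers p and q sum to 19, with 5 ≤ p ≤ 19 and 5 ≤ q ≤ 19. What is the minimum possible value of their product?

70

For a fixed sum, pq is smallest when p and q are as far apart as possible.
At the endpoint p = 5, q = 19 − 5 = 14, so pq = 5 × 14 = 70.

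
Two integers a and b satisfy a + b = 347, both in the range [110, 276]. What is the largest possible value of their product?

30102

With a + b fixed, ab peaks when the two are closest together.
Taking a = 173 and b = 174 (both in [110, 276]) gives ab = 30102.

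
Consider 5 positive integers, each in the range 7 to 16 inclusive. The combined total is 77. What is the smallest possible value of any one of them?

13

To make one integer as small as possible, make the other 4 as large as possible.
The other 4 contribute at most 4 × 16 = 64, leaving at least 77 − 64 = 13.
Since 13 ≥ 7, this is achievable: one at 13 and 4 at 16.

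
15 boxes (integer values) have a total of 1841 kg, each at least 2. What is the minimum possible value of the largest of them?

Some value must be at least ⌈1841/15⌉ = 123, since 15 × 122 = 1830 < 1841.
Equality holds with 11 values of 123 and 4 values of 122.

123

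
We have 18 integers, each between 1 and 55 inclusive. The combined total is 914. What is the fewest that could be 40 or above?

14

Each value short of 40 is at most 39, costing at least 55 − 39 = 16 against the maximum total of 990.
We can afford to lose at most 990 − 914 = 76, so at most ⌊76/16⌋ = 4 fall short, and at least 14 are ≥ 40.
Exactly 14 works: 14 values at 55 and 4 at 39 total 926; lower one of the high values by 12 (still ≥ 40) to hit 914.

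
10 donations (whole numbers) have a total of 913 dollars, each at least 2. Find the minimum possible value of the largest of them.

92

The average is 913/10 > 91, so not all 10 can be 91 or less; the largest is ≥ 92.
Achievable: 3 of them at 92 and 7 at 91 total 913.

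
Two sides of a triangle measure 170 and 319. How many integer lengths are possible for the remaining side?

339

The triangle inequality gives |170 − 319| < c < 170 + 319, i.e. 149 < c < 489.
So c can be any integer from 150 to 488: 339 values.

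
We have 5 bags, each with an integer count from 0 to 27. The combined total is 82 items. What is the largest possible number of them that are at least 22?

With k values at 22 or above and the rest at least 0, the sum is at least 0 + 22k.
Since the sum is 82, we need 22k ≤ 82, i.e. k ≤ 3.
k = 3 is achieved by 3 values at 22 and 2 at 0, total 66; add 16 to one value (staying below 22) to reach 82.

3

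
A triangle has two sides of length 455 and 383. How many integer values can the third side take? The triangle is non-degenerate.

765

The triangle inequality gives |455 − 383| < c < 455 + 383, i.e. 72 < c < 838.
So c can be any integer from 73 to 837: 765 values.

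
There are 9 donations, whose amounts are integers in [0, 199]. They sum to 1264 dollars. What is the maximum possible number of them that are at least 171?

7

If k of the values are ≥ 171, the total is ≥ 171k + 0(9 − k).
Setting 171k + 0(9 − k) ≤ 1264 gives 171k ≤ 1264, so k ≤ 7.
k = 7 is achieved by 7 values at 171 and 2 at 0, total 1197; add 67 to one value (staying below 171) to reach 1264.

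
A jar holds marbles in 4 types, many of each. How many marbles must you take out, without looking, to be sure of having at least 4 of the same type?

You could draw 3 of every type without reaching 4 of any — 12 in all.
One more forces 4 of some type, so 12 + 1 = 13.

13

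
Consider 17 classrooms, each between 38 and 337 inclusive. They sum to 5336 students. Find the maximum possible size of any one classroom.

To make one classroom as large as possible, make the other 16 as small as possible.
The other 16 contribute at least 16 × 38 = 608, leaving at most 5336 − 608 = 4728.
But each classroom is capped at 337, so the maximum is 337.
Achievable: one at 337 and the other 16 totalling 4999, which fits since 16 × 38 ≤ 4999 ≤ 16 × 337.

337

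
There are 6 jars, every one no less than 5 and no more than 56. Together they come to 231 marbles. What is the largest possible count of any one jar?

56

To make one jar as large as possible, make the other 5 as small as possible.
The other 5 contribute at least 5 × 5 = 25, leaving at most 231 − 25 = 206.
But each jar is capped at 56, so the maximum is 56.
Achievable: one at 56 and the other 5 totalling 175, which fits since 5 × 5 ≤ 175 ≤ 5 × 56.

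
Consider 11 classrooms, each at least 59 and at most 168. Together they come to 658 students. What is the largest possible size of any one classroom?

To make one classroom as large as possible, make the other 10 as small as possible.
The other 10 contribute at least 10 × 59 = 590, leaving at most 658 − 590 = 68.
Since 68 ≤ 168, this is achievable: one at 68 and 10 at 59.

68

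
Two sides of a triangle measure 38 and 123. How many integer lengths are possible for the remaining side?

75

The triangle inequality gives |38 − 123| < c < 38 + 123, i.e. 85 < c < 161.
So c can be any integer from 86 to 160: 75 values.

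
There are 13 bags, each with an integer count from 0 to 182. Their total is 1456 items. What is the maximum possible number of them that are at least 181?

Suppose k of them are at least 181. Those contribute at least 181 each and the other 13 − k at least 0 each.
So the total is at least 181k + 0(13 − k) = 0 + 181k. This must be ≤ 1456, giving k ≤ 8.
k = 8 is achieved by 8 values at 181 and 5 at 0, total 1448; add 8 to one value (staying below 181) to reach 1456.

8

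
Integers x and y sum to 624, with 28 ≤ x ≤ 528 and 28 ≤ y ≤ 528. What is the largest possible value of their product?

xy = x(624 − x) is maximized when x is as near 624/2 as the bounds allow.
Taking x = 312 and y = 312 (both in [28, 528]) gives xy = 97344.

97344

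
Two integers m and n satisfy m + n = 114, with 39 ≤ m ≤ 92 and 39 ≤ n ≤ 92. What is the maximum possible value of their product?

mn = m(114 − m) is maximized when m is as near 114/2 as the bounds allow.
Taking m = 57 and n = 57 (both in [39, 92]) gives mn = 3249.

3249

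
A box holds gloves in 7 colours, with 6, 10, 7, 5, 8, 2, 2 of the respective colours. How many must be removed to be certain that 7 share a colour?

34

In the worst case you take as many as possible of each colour without reaching 7: 6 + 6 + 6 + 5 + 6 + 2 + 2 = 33.
The next one must give 7 of some colour, so 33 + 1 = 34.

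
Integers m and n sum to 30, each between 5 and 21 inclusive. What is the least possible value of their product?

Since m + n is fixed, pushing one of them to its bound minimizes the product.
The extreme feasible split is m = 9, n = 21, giving mn = 189.

189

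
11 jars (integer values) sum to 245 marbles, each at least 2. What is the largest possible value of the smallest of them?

22

The average is 245/11 < 23, so some value is ≤ 22.
Achievable: 8 of them at 22 and 3 at 23 total 245.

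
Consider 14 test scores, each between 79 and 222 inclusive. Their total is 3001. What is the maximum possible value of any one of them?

222

To make one score as large as possible, make the other 13 as small as possible.
The other 13 contribute at least 13 × 79 = 1027, leaving at most 3001 − 1027 = 1974.
But each score is capped at 222, so the maximum is 222.
Achievable: one at 222 and the other 13 totalling 2779, which fits since 13 × 79 ≤ 2779 ≤ 13 × 222.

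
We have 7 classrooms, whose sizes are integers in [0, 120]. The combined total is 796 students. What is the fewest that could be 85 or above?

Each value short of 85 is at most 84, costing at least 120 − 84 = 36 against the maximum total of 840.
We can afford to lose at most 840 − 796 = 44, so at most ⌊44/36⌋ = 1 fall short, and at least 6 are ≥ 85.
Exactly 6 works: 6 values at 120 and 1 at 84 total 804; lower one of the high values by 8 (still ≥ 85) to hit 796.

6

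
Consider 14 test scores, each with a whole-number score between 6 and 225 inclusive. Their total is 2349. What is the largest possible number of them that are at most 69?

5

Each value at 69 or below falls at least 225 − 69 = 156 short of the ceiling 225.
The ceiling total is 14 × 225 = 3150, and we need 2349, so at most ⌊(3150 − 2349)/156⌋ = 5 can be that low.
k = 5 is achieved by 5 values at 69 and 9 at 225, total 2370; lower one of the 225's by 21 (still > 69) to reach 2349.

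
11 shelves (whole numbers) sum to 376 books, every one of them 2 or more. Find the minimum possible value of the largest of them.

35

If every one of the 11 were at most 34, the total would be at most 11 × 34 = 374 < 376.
Taking 9 copies of 34 and 2 copies of 35 gives exactly 376, so 35 is attained.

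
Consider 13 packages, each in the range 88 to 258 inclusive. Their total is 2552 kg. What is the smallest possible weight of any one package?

To make one package as small as possible, make the other 12 as large as possible.
The other 12 can take up 12 × 258 = 3096 ≥ 2552 − 88, so one package can sit at its floor of 88.
Achievable: one at 88 and the other 12 totalling 2464, which fits since 12 × 88 ≤ 2464 ≤ 12 × 258.

88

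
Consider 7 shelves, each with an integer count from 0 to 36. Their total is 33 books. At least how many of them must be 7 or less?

Each value above 7 is at least 8, contributing at least 8 − 0 = 8 above the floor 0.
The sum exceeds the floor total 0 by 33, so at most ⌊33/8⌋ = 4 exceed 7, and at least 3 are ≤ 7.
Exactly 3 works: 3 values at 0 and 4 at 8 total 32; raise one of the low values by 1 (still ≤ 7) to hit 33.

3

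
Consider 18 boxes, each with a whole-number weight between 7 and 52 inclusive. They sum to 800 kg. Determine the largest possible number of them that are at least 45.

If k of the values are ≥ 45, the total is ≥ 45k + 7(18 − k).
Setting 45k + 7(18 − k) ≤ 800 gives 38k ≤ 674, so k ≤ 17.
k = 17 is achieved by 17 values at 45 and 1 at 7, total 772; add 28 to one value (staying below 45) to reach 800.

17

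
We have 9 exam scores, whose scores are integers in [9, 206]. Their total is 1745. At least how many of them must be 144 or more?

If only k of them are at least 144, the other 9 − k are at most 143, so the total is at most k·206 + (9 − k)·143.
This must reach 1745, so k·206 + (9 − k)·143 ≥ 1745, giving k ≥ 8.
Exactly 8 works: 8 values at 206 and 1 at 143 total 1791; lower one of the high values by 46 (still ≥ 144) to hit 1745.

8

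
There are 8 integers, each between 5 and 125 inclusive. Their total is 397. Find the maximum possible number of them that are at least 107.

3

Suppose k of them are at least 107. Those contribute at least 107 each and the other 8 − k at least 5 each.
So the total is at least 107k + 5(8 − k) = 40 + 102k. This must be ≤ 397, giving k ≤ 3.
k = 3 is achieved by 3 values at 107 and 5 at 5, total 346; add 51 to one value (staying below 107) to reach 397.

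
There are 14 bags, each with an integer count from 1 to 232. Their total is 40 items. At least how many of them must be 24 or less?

Let j be the number exceeding 24. Then the total is ≥ 25·j + 1·(14 − j) = 14 + 24j.
So 24j ≤ 26 and j ≤ 1; hence at least 14 − 1 = 13 are ≤ 24.
Exactly 13 works: 13 values at 1 and 1 at 25 total 38; raise one of the low values by 2 (still ≤ 24) to hit 40.

13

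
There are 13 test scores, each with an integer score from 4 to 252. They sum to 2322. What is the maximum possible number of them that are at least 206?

11

With k values at 206 or above and the rest at least 4, the sum is at least 52 + 202k.
Since the sum is 2322, we need 202k ≤ 2270, i.e. k ≤ 11.
k = 11 is achieved by 11 values at 206 and 2 at 4, total 2274; add 48 to one value (staying below 206) to reach 2322.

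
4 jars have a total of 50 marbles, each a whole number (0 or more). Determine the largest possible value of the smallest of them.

12

The 4 values sum to 50, so their minimum is at most ⌊50/4⌋ = 12.
Achievable: 2 of them at 12 and 2 at 13 total 50.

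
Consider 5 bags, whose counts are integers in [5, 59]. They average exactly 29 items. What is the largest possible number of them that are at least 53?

The total is 5 × 29 = 145.
If k of the values are ≥ 53, the total is ≥ 53k + 5(5 − k).
Setting 53k + 5(5 − k) ≤ 145 gives 48k ≤ 120, so k ≤ 2.
k = 2 is achieved by 2 values at 53 and 3 at 5, total 121; add 24 to one value (staying below 53) to reach 145.

2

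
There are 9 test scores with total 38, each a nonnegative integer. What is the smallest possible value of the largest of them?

The 9 values sum to 38, so their maximum is at least ⌈38/9⌉ = 5.
Achievable: 2 of them at 5 and 7 at 4 total 38.

5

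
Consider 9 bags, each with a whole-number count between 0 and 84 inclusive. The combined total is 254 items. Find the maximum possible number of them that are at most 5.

Each value at 5 or below falls at least 84 − 5 = 79 short of the ceiling 84.
The ceiling total is 9 × 84 = 756, and we need 254, so at most ⌊(756 − 254)/79⌋ = 6 can be that low.
k = 6 is achieved by 6 values at 5 and 3 at 84, total 282; lower one of the 84's by 28 (still > 5) to reach 254.

6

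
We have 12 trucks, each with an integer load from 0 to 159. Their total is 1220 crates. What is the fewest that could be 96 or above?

Each value short of 96 is at most 95, costing at least 159 − 95 = 64 against the maximum total of 1908.
We can afford to lose at most 1908 − 1220 = 688, so at most ⌊688/64⌋ = 10 fall short, and at least 2 are ≥ 96.
Exactly 2 works: 2 values at 159 and 10 at 95 total 1268; lower one of the high values by 48 (still ≥ 96) to hit 1220.

2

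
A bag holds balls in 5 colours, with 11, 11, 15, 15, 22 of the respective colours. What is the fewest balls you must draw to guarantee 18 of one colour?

In the worst case you take as many as possible of each colour without reaching 18: 11 + 11 + 15 + 15 + 17 = 69.
The next one must give 18 of some colour, so 69 + 1 = 70.

70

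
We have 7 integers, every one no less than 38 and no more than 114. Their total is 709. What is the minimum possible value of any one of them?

Minimizing one value means maximizing the remaining 6.
The other 6 can take up 6 × 114 = 684 ≥ 709 − 38, so one integer can sit at its floor of 38.
Achievable: one at 38 and the other 6 totalling 671, which fits since 6 × 38 ≤ 671 ≤ 6 × 114.

38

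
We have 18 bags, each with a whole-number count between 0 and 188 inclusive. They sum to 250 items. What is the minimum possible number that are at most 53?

14

If only k of them are at most 53, the other 18 − k are at least 54, so the total is at least (18 − k)·54 + k·0.
This is ≤ 250, so (18 − k)·54 + 0k ≤ 250, which gives k ≥ 14.
Exactly 14 works: 14 values at 0 and 4 at 54 total 216; raise one of the low values by 34 (still ≤ 53) to hit 250.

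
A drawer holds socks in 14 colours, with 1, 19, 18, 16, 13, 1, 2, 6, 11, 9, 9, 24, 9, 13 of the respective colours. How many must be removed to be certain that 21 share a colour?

In the worst case you take as many as possible of each colour without reaching 21: 1 + 19 + 18 + 16 + 13 + 1 + 2 + 6 + 11 + 9 + 9 + 20 + 9 + 13 = 147.
The next one must give 21 of some colour, so 147 + 1 = 148.

148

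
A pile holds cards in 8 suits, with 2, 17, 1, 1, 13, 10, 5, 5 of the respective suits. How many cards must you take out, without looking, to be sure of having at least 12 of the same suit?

47

In the worst case you take as many as possible of each suit without reaching 12: 2 + 11 + 1 + 1 + 11 + 10 + 5 + 5 = 46.
The next one must give 12 of some suit, so 46 + 1 = 47.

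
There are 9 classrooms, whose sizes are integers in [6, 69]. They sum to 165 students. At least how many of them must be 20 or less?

Each value above 20 is at least 21, contributing at least 21 − 6 = 15 above the floor 6.
The sum exceeds the floor total 54 by 111, so at most ⌊111/15⌋ = 7 exceed 20, and at least 2 are ≤ 20.
Exactly 2 works: 2 values at 6 and 7 at 21 total 159; raise one of the low values by 6 (still ≤ 20) to hit 165.

2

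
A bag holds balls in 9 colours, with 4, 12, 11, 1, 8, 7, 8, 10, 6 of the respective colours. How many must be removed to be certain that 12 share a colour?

In the worst case you take as many as possible of each colour without reaching 12: 4 + 11 + 11 + 1 + 8 + 7 + 8 + 10 + 6 = 66.
The next one must give 12 of some colour, so 66 + 1 = 67.

67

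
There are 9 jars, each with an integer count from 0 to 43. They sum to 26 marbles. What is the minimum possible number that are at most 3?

3

Each value above 3 is at least 4, contributing at least 4 − 0 = 4 above the floor 0.
The sum exceeds the floor total 0 by 26, so at most ⌊26/4⌋ = 6 exceed 3, and at least 3 are ≤ 3.
Exactly 3 works: 3 values at 0 and 6 at 4 total 24; raise one of the low values by 2 (still ≤ 3) to hit 26.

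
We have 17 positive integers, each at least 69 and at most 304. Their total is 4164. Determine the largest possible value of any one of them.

Maximizing one value means minimizing the remaining 16.
The other 16 contribute at least 16 × 69 = 1104, leaving at most 4164 − 1104 = 3060.
But each integer is capped at 304, so the maximum is 304.
Achievable: one at 304 and the other 16 totalling 3860, which fits since 16 × 69 ≤ 3860 ≤ 16 × 304.

304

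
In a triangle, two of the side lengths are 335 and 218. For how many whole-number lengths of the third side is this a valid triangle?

435

The triangle inequality gives |335 − 218| < c < 335 + 218, i.e. 117 < c < 553.
So c can be any integer from 118 to 552: 435 values.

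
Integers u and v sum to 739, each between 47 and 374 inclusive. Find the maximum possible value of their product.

For a fixed sum, the product uv is largest when u and v are as close as possible.
Taking u = 369 and v = 370 (both in [47, 374]) gives uv = 136530.

136530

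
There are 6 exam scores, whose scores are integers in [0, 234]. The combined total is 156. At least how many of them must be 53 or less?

Let j be the number exceeding 53. Then the total is ≥ 54·j + 0·(6 − j) = 0 + 54j.
So 54j ≤ 156 and j ≤ 2; hence at least 6 − 2 = 4 are ≤ 53.
Exactly 4 works: 4 values at 0 and 2 at 54 total 108; raise one of the low values by 48 (still ≤ 53) to hit 156.

4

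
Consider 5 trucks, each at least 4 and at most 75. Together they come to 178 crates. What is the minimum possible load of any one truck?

To make one truck as small as possible, make the other 4 as large as possible.
The other 4 can take up 4 × 75 = 300 ≥ 178 − 4, so one truck can sit at its floor of 4.
Achievable: one at 4 and the other 4 totalling 174, which fits since 4 × 4 ≤ 174 ≤ 4 × 75.

4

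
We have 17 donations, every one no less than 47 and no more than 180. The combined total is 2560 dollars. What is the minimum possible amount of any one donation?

47

Minimizing one value means maximizing the remaining 16.
The other 16 can take up 16 × 180 = 2880 ≥ 2560 − 47, so one donation can sit at its floor of 47.
Achievable: one at 47 and the other 16 totalling 2513, which fits since 16 × 47 ≤ 2513 ≤ 16 × 180.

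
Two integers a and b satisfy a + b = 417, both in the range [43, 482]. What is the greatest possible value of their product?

43472

ab = a(417 − a) is maximized when a is as near 417/2 as the bounds allow.
Taking a = 208 and b = 209 (both in [43, 482]) gives ab = 43472.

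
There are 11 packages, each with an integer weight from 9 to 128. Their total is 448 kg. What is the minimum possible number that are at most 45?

2

Let j be the number exceeding 45. Then the total is ≥ 46·j + 9·(11 − j) = 99 + 37j.
So 37j ≤ 349 and j ≤ 9; hence at least 11 − 9 = 2 are ≤ 45.
Exactly 2 works: 2 values at 9 and 9 at 46 total 432; raise one of the low values by 16 (still ≤ 45) to hit 448.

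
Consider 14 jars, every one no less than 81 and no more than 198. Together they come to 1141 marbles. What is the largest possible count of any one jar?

88

To make one jar as large as possible, make the other 13 as small as possible.
The other 13 contribute at least 13 × 81 = 1053, leaving at most 1141 − 1053 = 88.
Since 88 ≤ 198, this is achievable: one at 88 and 13 at 81.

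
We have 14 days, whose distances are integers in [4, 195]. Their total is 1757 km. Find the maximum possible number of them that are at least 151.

With k values at 151 or above and the rest at least 4, the sum is at least 56 + 147k.
Since the sum is 1757, we need 147k ≤ 1701, i.e. k ≤ 11.
k = 11 is achieved by 11 values at 151 and 3 at 4, total 1673; add 84 to one value (staying below 151) to reach 1757.

11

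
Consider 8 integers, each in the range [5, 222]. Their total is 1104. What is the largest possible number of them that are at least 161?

6

Suppose k of them are at least 161. Those contribute at least 161 each and the other 8 − k at least 5 each.
So the total is at least 161k + 5(8 − k) = 40 + 156k. This must be ≤ 1104, giving k ≤ 6.
k = 6 is achieved by 6 values at 161 and 2 at 5, total 976; add 128 to one value (staying below 161) to reach 1104.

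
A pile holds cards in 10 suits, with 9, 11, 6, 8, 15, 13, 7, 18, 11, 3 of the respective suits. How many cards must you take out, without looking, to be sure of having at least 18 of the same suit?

In the worst case you take as many as possible of each suit without reaching 18: 9 + 11 + 6 + 8 + 15 + 13 + 7 + 17 + 11 + 3 = 100.
The next one must give 18 of some suit, so 100 + 1 = 101.

101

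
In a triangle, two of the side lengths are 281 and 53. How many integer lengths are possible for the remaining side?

The triangle inequality gives |281 − 53| < c < 281 + 53, i.e. 228 < c < 334.
So c can be any integer from 229 to 333: 105 values.

105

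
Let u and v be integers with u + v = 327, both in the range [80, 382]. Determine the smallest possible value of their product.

Since u + v is fixed, pushing one of them to its bound minimizes the product.
At the endpoint u = 80, v = 327 − 80 = 247, so uv = 80 × 247 = 19760.

19760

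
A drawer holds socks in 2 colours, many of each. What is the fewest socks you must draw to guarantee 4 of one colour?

7

You could draw 3 of every colour without reaching 4 of any — 6 in all.
One more forces 4 of some colour, so 6 + 1 = 7.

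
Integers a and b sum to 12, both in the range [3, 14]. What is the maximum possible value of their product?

ab = a(12 − a) is maximized when a is as near 12/2 as the bounds allow.
Taking a = 6 and b = 6 (both in [3, 14]) gives ab = 36.

36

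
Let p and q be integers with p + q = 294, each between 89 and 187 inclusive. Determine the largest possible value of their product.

21609

With p + q fixed, pq peaks when the two are closest together.
Taking p = 147 and q = 147 (both in [89, 187]) gives pq = 21609.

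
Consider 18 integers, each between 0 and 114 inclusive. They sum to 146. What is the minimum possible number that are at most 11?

Each value above 11 is at least 12, contributing at least 12 − 0 = 12 above the floor 0.
The sum exceeds the floor total 0 by 146, so at most ⌊146/12⌋ = 12 exceed 11, and at least 6 are ≤ 11.
Exactly 6 works: 6 values at 0 and 12 at 12 total 144; raise one of the low values by 2 (still ≤ 11) to hit 146.

6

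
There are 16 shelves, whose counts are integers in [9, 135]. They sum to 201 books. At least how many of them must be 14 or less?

7

Each value above 14 is at least 15, contributing at least 15 − 9 = 6 above the floor 9.
The sum exceeds the floor total 144 by 57, so at most ⌊57/6⌋ = 9 exceed 14, and at least 7 are ≤ 14.
Exactly 7 works: 7 values at 9 and 9 at 15 total 198; raise one of the low values by 3 (still ≤ 14) to hit 201.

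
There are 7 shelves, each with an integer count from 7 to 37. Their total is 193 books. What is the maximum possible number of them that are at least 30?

6

If k of the values are ≥ 30, the total is ≥ 30k + 7(7 − k).
Setting 30k + 7(7 − k) ≤ 193 gives 23k ≤ 144, so k ≤ 6.
k = 6 is achieved by 6 values at 30 and 1 at 7, total 187; add 6 to one value (staying below 30) to reach 193.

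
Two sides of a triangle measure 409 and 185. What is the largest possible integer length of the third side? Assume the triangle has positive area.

The third side must be less than 409 + 185 = 594.
The largest integer below 594 is 593.

593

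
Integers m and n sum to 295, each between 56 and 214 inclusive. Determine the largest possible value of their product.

mn = m(295 − m) is maximized when m is as near 295/2 as the bounds allow.
Taking m = 147 and n = 148 (both in [56, 214]) gives mn = 21756.

21756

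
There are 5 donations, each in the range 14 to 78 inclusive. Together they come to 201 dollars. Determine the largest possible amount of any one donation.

78

To make one donation as large as possible, make the other 4 as small as possible.
The other 4 contribute at least 4 × 14 = 56, leaving at most 201 − 56 = 145.
But each donation is capped at 78, so the maximum is 78.
Achievable: one at 78 and the other 4 totalling 123, which fits since 4 × 14 ≤ 123 ≤ 4 × 78.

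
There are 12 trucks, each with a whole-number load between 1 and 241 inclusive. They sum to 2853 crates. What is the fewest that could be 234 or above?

Suppose at most 12 − j of them reach 234; then j values are ≤ 233 and the rest ≤ 241.
The total is then ≤ 233·j + 241·(12 − j) = 2892 − 8j. For this to be ≥ 2853 we need j ≤ 4, so at least 12 − 4 = 8 must reach 234.
Exactly 8 works: 8 values at 241 and 4 at 233 total 2860; lower one of the high values by 7 (still ≥ 234) to hit 2853.

8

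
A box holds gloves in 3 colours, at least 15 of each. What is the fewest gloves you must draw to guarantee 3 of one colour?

In the worst case you draw 2 of each of the 3 colours: 3 × 2 = 6.
One more forces 3 of some colour, so 6 + 1 = 7.

7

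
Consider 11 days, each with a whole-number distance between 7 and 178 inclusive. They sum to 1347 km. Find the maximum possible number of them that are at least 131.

10

Suppose k of them are at least 131. Those contribute at least 131 each and the other 11 − k at least 7 each.
So the total is at least 131k + 7(11 − k) = 77 + 124k. This must be ≤ 1347, giving k ≤ 10.
k = 10 is achieved by 10 values at 131 and 1 at 7, total 1317; add 30 to one value (staying below 131) to reach 1347.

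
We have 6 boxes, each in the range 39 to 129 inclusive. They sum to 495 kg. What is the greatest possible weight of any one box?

To make one box as large as possible, make the other 5 as small as possible.
The other 5 contribute at least 5 × 39 = 195, leaving at most 495 − 195 = 300.
But each box is capped at 129, so the maximum is 129.
Achievable: one at 129 and the other 5 totalling 366, which fits since 5 × 39 ≤ 366 ≤ 5 × 129.

129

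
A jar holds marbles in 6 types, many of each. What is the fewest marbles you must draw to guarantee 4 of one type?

You could draw 3 of every type without reaching 4 of any — 18 in all.
One more forces 4 of some type, so 18 + 1 = 19.

19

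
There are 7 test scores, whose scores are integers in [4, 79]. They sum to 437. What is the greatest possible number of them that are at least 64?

With k values at 64 or above and the rest at least 4, the sum is at least 28 + 60k.
Since the sum is 437, we need 60k ≤ 409, i.e. k ≤ 6.
k = 6 is achieved by 6 values at 64 and 1 at 4, total 388; add 49 to one value (staying below 64) to reach 437.

6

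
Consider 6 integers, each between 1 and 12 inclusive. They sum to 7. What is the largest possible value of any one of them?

2

To make one integer as large as possible, make the other 5 as small as possible.
The other 5 contribute at least 5 × 1 = 5, leaving at most 7 − 5 = 2.
Since 2 ≤ 12, this is achievable: one at 2 and 5 at 1.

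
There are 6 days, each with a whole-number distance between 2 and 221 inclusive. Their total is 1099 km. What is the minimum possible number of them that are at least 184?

Each value short of 184 is at most 183, costing at least 221 − 183 = 38 against the maximum total of 1326.
We can afford to lose at most 1326 − 1099 = 227, so at most ⌊227/38⌋ = 5 fall short, and at least 1 are ≥ 184.
Exactly 1 works: 1 value at 221 and 5 at 183 total 1136; lower one of the high values by 37 (still ≥ 184) to hit 1099.

1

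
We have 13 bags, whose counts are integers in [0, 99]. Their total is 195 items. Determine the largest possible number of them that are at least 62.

3

Suppose k of them are at least 62. Those contribute at least 62 each and the other 13 − k at least 0 each.
So the total is at least 62k + 0(13 − k) = 0 + 62k. This must be ≤ 195, giving k ≤ 3.
k = 3 is achieved by 3 values at 62 and 10 at 0, total 186; add 9 to one value (staying below 62) to reach 195.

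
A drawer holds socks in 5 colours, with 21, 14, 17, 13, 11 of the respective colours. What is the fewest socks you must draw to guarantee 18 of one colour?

73

In the worst case you take as many as possible of each colour without reaching 18: 17 + 14 + 17 + 13 + 11 = 72.
The next one must give 18 of some colour, so 72 + 1 = 73.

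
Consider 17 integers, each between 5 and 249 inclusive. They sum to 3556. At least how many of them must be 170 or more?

9

If only k of them are at least 170, the other 17 − k are at most 169, so the total is at most k·249 + (17 − k)·169.
This must reach 3556, so k·249 + (17 − k)·169 ≥ 3556, giving k ≥ 9.
Exactly 9 works: 9 values at 249 and 8 at 169 total 3593; lower one of the high values by 37 (still ≥ 170) to hit 3556.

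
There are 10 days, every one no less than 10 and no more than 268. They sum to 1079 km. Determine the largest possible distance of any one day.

268

To make one day as large as possible, make the other 9 as small as possible.
The other 9 contribute at least 9 × 10 = 90, leaving at most 1079 − 90 = 989.
But each day is capped at 268, so the maximum is 268.
Achievable: one at 268 and the other 9 totalling 811, which fits since 9 × 10 ≤ 811 ≤ 9 × 268.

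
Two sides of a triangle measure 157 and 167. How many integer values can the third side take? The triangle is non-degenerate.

313

The triangle inequality gives |157 − 167| < c < 157 + 167, i.e. 10 < c < 324.
So c can be any integer from 11 to 323: 313 values.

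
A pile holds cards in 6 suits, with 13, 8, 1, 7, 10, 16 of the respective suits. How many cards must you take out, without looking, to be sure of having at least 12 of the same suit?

In the worst case you take as many as possible of each suit without reaching 12: 11 + 8 + 1 + 7 + 10 + 11 = 48.
The next one must give 12 of some suit, so 48 + 1 = 49.

49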